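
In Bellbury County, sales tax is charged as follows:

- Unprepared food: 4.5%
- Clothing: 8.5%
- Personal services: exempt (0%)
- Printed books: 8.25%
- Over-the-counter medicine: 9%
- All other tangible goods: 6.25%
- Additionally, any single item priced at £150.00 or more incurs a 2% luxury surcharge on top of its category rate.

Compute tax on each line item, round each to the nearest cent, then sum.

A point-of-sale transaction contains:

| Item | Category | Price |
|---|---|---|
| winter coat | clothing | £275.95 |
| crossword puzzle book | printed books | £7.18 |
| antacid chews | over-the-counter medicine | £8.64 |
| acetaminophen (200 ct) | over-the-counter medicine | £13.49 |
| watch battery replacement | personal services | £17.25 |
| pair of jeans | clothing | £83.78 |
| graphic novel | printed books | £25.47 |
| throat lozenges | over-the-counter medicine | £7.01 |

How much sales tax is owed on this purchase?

Winter coat £275.95: clothing → 8.5% + 2% surcharge = 10.5% → £28.97
Crossword puzzle book £7.18: printed books → 8.25% → £0.59
Antacid chews £8.64: over-the-counter medicine → 9% → £0.78
Acetaminophen (200 ct) £13.49: over-the-counter medicine → 9% → £1.21
Watch battery replacement £17.25: personal services → 0% → £0.00
Pair of jeans £83.78: clothing → 8.5% → £7.12
Graphic novel £25.47: printed books → 8.25% → £2.10
Throat lozenges £7.01: over-the-counter medicine → 9% → £0.63
Total tax = £28.97 + £0.59 + £0.78 + £1.21 + £7.12 + £2.10 + £0.63 = £41.40

£41.40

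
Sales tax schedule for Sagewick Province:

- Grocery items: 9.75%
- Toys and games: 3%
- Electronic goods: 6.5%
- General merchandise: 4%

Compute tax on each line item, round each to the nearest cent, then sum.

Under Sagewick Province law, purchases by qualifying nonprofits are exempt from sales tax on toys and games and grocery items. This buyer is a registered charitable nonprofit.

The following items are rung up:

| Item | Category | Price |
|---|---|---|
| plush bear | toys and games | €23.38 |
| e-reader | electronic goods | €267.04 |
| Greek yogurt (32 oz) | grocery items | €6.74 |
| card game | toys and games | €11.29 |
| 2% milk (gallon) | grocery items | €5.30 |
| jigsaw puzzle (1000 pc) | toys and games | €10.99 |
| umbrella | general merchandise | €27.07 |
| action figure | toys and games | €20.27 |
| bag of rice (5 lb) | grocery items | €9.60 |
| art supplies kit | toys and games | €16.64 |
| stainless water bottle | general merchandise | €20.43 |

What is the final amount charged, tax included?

€438.01

Plush bear €23.38: toys and games, buyer-exempt → 0% → €0.00
E-reader €267.04: electronic goods → 6.5% → €17.36
Greek yogurt (32 oz) €6.74: grocery items, buyer-exempt → 0% → €0.00
Card game €11.29: toys and games, buyer-exempt → 0% → €0.00
2% milk (gallon) €5.30: grocery items, buyer-exempt → 0% → €0.00
Jigsaw puzzle (1000 pc) €10.99: toys and games, buyer-exempt → 0% → €0.00
Umbrella €27.07: general merchandise → 4% → €1.08
Action figure €20.27: toys and games, buyer-exempt → 0% → €0.00
Bag of rice (5 lb) €9.60: grocery items, buyer-exempt → 0% → €0.00
Art supplies kit €16.64: toys and games, buyer-exempt → 0% → €0.00
Stainless water bottle €20.43: general merchandise → 4% → €0.82
Subtotal = €418.75; tax = €19.26; total due = €438.01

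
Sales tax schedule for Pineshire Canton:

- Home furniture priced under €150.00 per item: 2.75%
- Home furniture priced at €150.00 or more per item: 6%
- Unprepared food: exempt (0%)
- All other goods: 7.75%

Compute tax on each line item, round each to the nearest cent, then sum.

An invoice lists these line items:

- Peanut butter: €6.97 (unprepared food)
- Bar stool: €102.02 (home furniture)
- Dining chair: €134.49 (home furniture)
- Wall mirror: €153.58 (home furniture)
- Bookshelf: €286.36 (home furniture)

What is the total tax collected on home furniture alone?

Bar stool €102.02: home furniture, under €150.00 → 2.75% → €2.81
Dining chair €134.49: home furniture, under €150.00 → 2.75% → €3.70
Wall mirror €153.58: home furniture, €150.00 or more → 6% → €9.21
Bookshelf €286.36: home furniture, €150.00 or more → 6% → €17.18
Tax on home furniture = €2.81 + €3.70 + €9.21 + €17.18 = €32.90

€32.90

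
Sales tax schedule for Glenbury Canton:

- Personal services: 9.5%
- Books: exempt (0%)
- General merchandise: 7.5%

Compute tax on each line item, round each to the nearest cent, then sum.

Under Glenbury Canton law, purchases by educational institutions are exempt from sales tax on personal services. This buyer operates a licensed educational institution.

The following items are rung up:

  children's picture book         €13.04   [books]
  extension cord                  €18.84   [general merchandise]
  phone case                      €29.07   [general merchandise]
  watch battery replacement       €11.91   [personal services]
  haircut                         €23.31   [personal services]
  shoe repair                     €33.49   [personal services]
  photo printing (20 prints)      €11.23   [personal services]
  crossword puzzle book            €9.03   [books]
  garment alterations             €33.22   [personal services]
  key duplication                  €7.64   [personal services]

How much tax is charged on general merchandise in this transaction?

€3.59

Extension cord €18.84: general merchandise → 7.5% → €1.41
Phone case €29.07: general merchandise → 7.5% → €2.18
Tax on general merchandise = €1.41 + €2.18 = €3.59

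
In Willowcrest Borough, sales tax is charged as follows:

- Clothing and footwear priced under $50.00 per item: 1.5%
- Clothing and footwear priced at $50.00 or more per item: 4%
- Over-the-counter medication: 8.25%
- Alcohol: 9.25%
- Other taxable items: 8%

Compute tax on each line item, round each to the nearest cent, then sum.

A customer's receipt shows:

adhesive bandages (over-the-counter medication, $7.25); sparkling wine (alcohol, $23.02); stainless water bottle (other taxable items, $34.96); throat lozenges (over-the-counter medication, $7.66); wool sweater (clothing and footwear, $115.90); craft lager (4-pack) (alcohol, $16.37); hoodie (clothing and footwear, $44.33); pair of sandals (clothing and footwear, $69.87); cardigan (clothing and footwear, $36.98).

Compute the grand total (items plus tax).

$372.65

Adhesive bandages $7.25: over-the-counter medication → 8.25% → $0.60
Sparkling wine $23.02: alcohol → 9.25% → $2.13
Stainless water bottle $34.96: other taxable items → 8% → $2.80
Throat lozenges $7.66: over-the-counter medication → 8.25% → $0.63
Wool sweater $115.90: clothing and footwear, $50.00 or more → 4% → $4.64
Craft lager (4-pack) $16.37: alcohol → 9.25% → $1.51
Hoodie $44.33: clothing and footwear, under $50.00 → 1.5% → $0.66
Pair of sandals $69.87: clothing and footwear, $50.00 or more → 4% → $2.79
Cardigan $36.98: clothing and footwear, under $50.00 → 1.5% → $0.55
Subtotal = $356.34; tax = $16.31; total due = $372.65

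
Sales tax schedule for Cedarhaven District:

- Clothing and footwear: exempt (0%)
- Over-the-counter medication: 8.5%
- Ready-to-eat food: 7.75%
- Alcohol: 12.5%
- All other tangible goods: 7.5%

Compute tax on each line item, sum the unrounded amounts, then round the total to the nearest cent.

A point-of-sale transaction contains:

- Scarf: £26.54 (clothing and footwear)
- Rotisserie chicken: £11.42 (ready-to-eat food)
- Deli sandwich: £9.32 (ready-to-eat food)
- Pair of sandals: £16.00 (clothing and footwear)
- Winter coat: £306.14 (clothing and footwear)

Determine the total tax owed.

£1.61

Scarf £26.54: clothing and footwear → 0% → £0.00
Rotisserie chicken £11.42: ready-to-eat food → 7.75% → £0.88505
Deli sandwich £9.32: ready-to-eat food → 7.75% → £0.7223
Pair of sandals £16.00: clothing and footwear → 0% → £0.00
Winter coat £306.14: clothing and footwear → 0% → £0.00
Unrounded tax sum = £1.60735 → £1.61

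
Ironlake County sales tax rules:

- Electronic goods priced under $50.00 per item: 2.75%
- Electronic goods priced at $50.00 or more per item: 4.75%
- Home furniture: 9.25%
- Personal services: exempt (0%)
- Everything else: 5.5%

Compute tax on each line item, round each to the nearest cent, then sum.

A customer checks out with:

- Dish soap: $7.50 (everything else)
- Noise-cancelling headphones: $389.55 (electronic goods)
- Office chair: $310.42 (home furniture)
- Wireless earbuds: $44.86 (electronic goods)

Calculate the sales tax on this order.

Dish soap $7.50: everything else → 5.5% → $0.41
Noise-cancelling headphones $389.55: electronic goods, $50.00 or more → 4.75% → $18.50
Office chair $310.42: home furniture → 9.25% → $28.71
Wireless earbuds $44.86: electronic goods, under $50.00 → 2.75% → $1.23
Total tax = $0.41 + $18.50 + $28.71 + $1.23 = $48.85

$48.85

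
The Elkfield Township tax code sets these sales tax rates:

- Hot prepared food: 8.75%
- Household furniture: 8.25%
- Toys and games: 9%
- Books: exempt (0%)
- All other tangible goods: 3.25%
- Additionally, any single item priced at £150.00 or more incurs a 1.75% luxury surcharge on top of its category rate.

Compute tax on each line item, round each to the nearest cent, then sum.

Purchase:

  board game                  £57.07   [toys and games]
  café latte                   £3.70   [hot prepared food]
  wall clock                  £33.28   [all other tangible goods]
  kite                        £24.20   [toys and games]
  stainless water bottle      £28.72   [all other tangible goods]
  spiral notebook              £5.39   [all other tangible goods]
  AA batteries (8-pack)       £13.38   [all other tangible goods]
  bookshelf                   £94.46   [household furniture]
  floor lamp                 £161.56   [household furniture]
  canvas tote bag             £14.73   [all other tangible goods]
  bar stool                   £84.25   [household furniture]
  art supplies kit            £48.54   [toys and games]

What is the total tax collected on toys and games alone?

£11.69

Board game £57.07: toys and games → 9% → £5.14
Kite £24.20: toys and games → 9% → £2.18
Art supplies kit £48.54: toys and games → 9% → £4.37
Tax on toys and games = £5.14 + £2.18 + £4.37 = £11.69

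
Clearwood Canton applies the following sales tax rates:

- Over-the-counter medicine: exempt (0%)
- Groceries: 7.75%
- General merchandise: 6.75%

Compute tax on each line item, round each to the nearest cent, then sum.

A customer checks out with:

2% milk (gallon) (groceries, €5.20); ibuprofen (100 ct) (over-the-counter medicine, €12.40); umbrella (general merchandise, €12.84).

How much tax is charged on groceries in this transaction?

€0.40

2% milk (gallon) €5.20: groceries → 7.75% → €0.40
Tax on groceries = €0.40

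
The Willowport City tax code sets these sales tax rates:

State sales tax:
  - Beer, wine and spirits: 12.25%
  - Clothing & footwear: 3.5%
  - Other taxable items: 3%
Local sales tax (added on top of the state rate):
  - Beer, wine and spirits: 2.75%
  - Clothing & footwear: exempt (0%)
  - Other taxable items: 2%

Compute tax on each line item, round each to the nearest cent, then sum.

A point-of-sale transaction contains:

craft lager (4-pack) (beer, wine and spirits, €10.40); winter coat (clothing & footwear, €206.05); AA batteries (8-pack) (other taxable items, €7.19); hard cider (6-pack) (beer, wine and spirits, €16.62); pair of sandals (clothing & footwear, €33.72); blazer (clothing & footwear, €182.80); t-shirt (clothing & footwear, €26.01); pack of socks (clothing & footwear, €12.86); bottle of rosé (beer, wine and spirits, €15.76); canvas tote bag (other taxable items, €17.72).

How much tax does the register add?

Craft lager (4-pack) €10.40: beer, wine and spirits → 12.25% + 2.75% local = 15% → €1.56
Winter coat €206.05: clothing & footwear → 3.5% + 0% local = 3.5% → €7.21
AA batteries (8-pack) €7.19: other taxable items → 3% + 2% local = 5% → €0.36
Hard cider (6-pack) €16.62: beer, wine and spirits → 12.25% + 2.75% local = 15% → €2.49
Pair of sandals €33.72: clothing & footwear → 3.5% + 0% local = 3.5% → €1.18
Blazer €182.80: clothing & footwear → 3.5% + 0% local = 3.5% → €6.40
T-shirt €26.01: clothing & footwear → 3.5% + 0% local = 3.5% → €0.91
Pack of socks €12.86: clothing & footwear → 3.5% + 0% local = 3.5% → €0.45
Bottle of rosé €15.76: beer, wine and spirits → 12.25% + 2.75% local = 15% → €2.36
Canvas tote bag €17.72: other taxable items → 3% + 2% local = 5% → €0.89
Total tax = €1.56 + €7.21 + €0.36 + €2.49 + €1.18 + €6.40 + €0.91 + €0.45 + €2.36 + €0.89 = €23.81

€23.81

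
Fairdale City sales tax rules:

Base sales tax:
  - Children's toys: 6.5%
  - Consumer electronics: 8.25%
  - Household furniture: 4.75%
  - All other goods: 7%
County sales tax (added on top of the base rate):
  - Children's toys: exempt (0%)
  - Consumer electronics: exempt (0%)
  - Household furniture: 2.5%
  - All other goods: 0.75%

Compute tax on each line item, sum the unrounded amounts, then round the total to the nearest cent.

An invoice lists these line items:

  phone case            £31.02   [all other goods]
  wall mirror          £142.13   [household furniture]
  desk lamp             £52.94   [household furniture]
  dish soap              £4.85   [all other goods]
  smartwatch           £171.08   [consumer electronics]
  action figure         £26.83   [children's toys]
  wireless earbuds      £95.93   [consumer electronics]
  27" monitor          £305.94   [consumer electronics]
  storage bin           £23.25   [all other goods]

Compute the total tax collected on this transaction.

Phone case £31.02: all other goods → 7% + 0.75% county = 7.75% → £2.40405
Wall mirror £142.13: household furniture → 4.75% + 2.5% county = 7.25% → £10.304425
Desk lamp £52.94: household furniture → 4.75% + 2.5% county = 7.25% → £3.83815
Dish soap £4.85: all other goods → 7% + 0.75% county = 7.75% → £0.375875
Smartwatch £171.08: consumer electronics → 8.25% + 0% county = 8.25% → £14.1141
Action figure £26.83: children's toys → 6.5% + 0% county = 6.5% → £1.74395
Wireless earbuds £95.93: consumer electronics → 8.25% + 0% county = 8.25% → £7.914225
27" monitor £305.94: consumer electronics → 8.25% + 0% county = 8.25% → £25.24005
Storage bin £23.25: all other goods → 7% + 0.75% county = 7.75% → £1.801875
Unrounded tax sum = £67.7367 → £67.74

£67.74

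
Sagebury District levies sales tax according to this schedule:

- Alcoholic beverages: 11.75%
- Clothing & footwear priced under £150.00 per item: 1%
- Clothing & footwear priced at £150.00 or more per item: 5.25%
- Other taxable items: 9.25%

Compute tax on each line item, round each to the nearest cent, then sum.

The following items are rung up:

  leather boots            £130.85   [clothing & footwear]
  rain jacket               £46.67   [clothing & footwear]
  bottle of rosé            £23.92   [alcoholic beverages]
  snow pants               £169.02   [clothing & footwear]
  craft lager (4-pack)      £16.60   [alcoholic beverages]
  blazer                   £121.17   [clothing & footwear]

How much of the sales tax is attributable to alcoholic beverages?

Bottle of rosé £23.92: alcoholic beverages → 11.75% → £2.81
Craft lager (4-pack) £16.60: alcoholic beverages → 11.75% → £1.95
Tax on alcoholic beverages = £2.81 + £1.95 = £4.76

£4.76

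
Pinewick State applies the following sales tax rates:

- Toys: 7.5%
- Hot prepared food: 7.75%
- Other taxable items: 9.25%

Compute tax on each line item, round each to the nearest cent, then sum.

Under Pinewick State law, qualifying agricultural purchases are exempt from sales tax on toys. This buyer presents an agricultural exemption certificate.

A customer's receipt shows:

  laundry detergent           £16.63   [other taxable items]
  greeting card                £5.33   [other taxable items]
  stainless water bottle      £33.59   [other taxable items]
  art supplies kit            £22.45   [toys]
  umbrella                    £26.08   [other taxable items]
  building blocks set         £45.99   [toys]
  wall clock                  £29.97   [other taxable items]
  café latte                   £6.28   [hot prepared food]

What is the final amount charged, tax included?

Laundry detergent £16.63: other taxable items → 9.25% → £1.54
Greeting card £5.33: other taxable items → 9.25% → £0.49
Stainless water bottle £33.59: other taxable items → 9.25% → £3.11
Art supplies kit £22.45: toys, buyer-exempt → 0% → £0.00
Umbrella £26.08: other taxable items → 9.25% → £2.41
Building blocks set £45.99: toys, buyer-exempt → 0% → £0.00
Wall clock £29.97: other taxable items → 9.25% → £2.77
Café latte £6.28: hot prepared food → 7.75% → £0.49
Subtotal = £186.32; tax = £10.81; total due = £197.13

£197.13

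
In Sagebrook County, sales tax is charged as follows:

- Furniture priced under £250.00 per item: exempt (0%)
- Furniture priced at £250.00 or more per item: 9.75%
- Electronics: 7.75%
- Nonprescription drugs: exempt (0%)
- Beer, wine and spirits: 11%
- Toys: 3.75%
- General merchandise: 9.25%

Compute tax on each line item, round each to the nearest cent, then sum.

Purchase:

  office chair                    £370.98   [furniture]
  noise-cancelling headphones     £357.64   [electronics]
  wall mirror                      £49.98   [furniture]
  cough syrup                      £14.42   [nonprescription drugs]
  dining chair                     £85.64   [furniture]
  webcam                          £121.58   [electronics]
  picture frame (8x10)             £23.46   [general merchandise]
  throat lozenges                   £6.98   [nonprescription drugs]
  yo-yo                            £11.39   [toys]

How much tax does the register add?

£75.91

Office chair £370.98: furniture, £250.00 or more → 9.75% → £36.17
Noise-cancelling headphones £357.64: electronics → 7.75% → £27.72
Wall mirror £49.98: furniture, under £250.00 → 0% → £0.00
Cough syrup £14.42: nonprescription drugs → 0% → £0.00
Dining chair £85.64: furniture, under £250.00 → 0% → £0.00
Webcam £121.58: electronics → 7.75% → £9.42
Picture frame (8x10) £23.46: general merchandise → 9.25% → £2.17
Throat lozenges £6.98: nonprescription drugs → 0% → £0.00
Yo-yo £11.39: toys → 3.75% → £0.43
Total tax = £36.17 + £27.72 + £9.42 + £2.17 + £0.43 = £75.91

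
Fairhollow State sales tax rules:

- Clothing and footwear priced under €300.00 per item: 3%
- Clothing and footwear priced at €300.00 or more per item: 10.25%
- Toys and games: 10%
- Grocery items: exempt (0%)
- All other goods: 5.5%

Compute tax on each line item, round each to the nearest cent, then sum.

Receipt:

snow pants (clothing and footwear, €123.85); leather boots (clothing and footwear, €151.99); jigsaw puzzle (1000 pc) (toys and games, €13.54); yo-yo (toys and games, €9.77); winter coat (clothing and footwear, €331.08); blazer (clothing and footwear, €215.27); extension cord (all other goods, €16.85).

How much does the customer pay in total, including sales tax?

€914.29

Snow pants €123.85: clothing and footwear, under €300.00 → 3% → €3.72
Leather boots €151.99: clothing and footwear, under €300.00 → 3% → €4.56
Jigsaw puzzle (1000 pc) €13.54: toys and games → 10% → €1.35
Yo-yo €9.77: toys and games → 10% → €0.98
Winter coat €331.08: clothing and footwear, €300.00 or more → 10.25% → €33.94
Blazer €215.27: clothing and footwear, under €300.00 → 3% → €6.46
Extension cord €16.85: all other goods → 5.5% → €0.93
Subtotal = €862.35; tax = €51.94; total due = €914.29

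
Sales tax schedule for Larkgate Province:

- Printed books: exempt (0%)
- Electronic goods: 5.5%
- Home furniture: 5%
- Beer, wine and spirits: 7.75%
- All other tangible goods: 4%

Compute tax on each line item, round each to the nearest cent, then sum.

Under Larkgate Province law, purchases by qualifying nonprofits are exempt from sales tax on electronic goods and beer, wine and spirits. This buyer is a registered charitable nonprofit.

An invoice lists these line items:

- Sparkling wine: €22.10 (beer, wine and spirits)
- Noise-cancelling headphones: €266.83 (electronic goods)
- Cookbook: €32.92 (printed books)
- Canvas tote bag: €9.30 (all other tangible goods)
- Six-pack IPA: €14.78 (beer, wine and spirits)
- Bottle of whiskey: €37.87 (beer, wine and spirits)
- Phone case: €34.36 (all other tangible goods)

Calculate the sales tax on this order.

Sparkling wine €22.10: beer, wine and spirits, buyer-exempt → 0% → €0.00
Noise-cancelling headphones €266.83: electronic goods, buyer-exempt → 0% → €0.00
Cookbook €32.92: printed books → 0% → €0.00
Canvas tote bag €9.30: all other tangible goods → 4% → €0.37
Six-pack IPA €14.78: beer, wine and spirits, buyer-exempt → 0% → €0.00
Bottle of whiskey €37.87: beer, wine and spirits, buyer-exempt → 0% → €0.00
Phone case €34.36: all other tangible goods → 4% → €1.37
Total tax = €0.37 + €1.37 = €1.74

€1.74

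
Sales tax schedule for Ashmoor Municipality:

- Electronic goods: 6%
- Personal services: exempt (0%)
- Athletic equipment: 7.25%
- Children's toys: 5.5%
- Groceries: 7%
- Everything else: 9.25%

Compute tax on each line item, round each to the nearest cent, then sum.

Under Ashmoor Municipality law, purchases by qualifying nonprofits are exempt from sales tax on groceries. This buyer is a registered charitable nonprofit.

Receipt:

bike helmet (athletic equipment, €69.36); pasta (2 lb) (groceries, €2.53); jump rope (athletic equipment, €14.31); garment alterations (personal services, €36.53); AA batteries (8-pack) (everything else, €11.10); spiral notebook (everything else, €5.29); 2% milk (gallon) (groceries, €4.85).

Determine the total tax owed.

€7.59

Bike helmet €69.36: athletic equipment → 7.25% → €5.03
Pasta (2 lb) €2.53: groceries, buyer-exempt → 0% → €0.00
Jump rope €14.31: athletic equipment → 7.25% → €1.04
Garment alterations €36.53: personal services → 0% → €0.00
AA batteries (8-pack) €11.10: everything else → 9.25% → €1.03
Spiral notebook €5.29: everything else → 9.25% → €0.49
2% milk (gallon) €4.85: groceries, buyer-exempt → 0% → €0.00
Total tax = €5.03 + €1.04 + €1.03 + €0.49 = €7.59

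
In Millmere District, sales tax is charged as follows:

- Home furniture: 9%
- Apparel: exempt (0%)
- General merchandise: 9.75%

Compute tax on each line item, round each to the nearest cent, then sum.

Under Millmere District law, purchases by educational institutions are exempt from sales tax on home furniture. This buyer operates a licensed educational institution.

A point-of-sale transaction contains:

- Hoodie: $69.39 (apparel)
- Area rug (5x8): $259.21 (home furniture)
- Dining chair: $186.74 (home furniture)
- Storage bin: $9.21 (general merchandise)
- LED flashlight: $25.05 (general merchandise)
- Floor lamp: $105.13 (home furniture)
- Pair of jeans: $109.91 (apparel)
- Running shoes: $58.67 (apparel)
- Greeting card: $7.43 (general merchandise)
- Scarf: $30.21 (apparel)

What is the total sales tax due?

Hoodie $69.39: apparel → 0% → $0.00
Area rug (5x8) $259.21: home furniture, buyer-exempt → 0% → $0.00
Dining chair $186.74: home furniture, buyer-exempt → 0% → $0.00
Storage bin $9.21: general merchandise → 9.75% → $0.90
LED flashlight $25.05: general merchandise → 9.75% → $2.44
Floor lamp $105.13: home furniture, buyer-exempt → 0% → $0.00
Pair of jeans $109.91: apparel → 0% → $0.00
Running shoes $58.67: apparel → 0% → $0.00
Greeting card $7.43: general merchandise → 9.75% → $0.72
Scarf $30.21: apparel → 0% → $0.00
Total tax = $0.90 + $2.44 + $0.72 = $4.06

$4.06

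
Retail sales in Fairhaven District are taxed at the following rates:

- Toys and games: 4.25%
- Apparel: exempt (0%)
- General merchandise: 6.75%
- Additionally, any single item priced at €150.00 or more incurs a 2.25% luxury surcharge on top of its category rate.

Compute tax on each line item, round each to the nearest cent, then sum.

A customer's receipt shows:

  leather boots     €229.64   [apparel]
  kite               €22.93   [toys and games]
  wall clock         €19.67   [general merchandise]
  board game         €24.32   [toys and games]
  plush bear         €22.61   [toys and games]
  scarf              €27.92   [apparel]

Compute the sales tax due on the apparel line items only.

€5.17

Leather boots €229.64: apparel → 0% + 2.25% surcharge = 2.25% → €5.17
Scarf €27.92: apparel → 0% → €0.00
Tax on apparel = €5.17 + €0.00 = €5.17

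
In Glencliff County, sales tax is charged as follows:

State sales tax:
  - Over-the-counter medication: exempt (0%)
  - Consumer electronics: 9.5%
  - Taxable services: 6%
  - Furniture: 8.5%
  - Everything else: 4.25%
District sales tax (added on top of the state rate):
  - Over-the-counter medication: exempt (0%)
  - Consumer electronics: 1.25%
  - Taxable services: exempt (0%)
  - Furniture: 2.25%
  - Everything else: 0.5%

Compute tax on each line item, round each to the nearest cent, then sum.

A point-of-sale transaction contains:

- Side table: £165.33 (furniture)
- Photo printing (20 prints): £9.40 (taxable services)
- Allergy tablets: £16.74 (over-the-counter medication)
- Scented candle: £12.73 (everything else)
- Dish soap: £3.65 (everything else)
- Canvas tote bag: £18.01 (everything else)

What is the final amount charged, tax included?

Side table £165.33: furniture → 8.5% + 2.25% district = 10.75% → £17.77
Photo printing (20 prints) £9.40: taxable services → 6% + 0% district = 6% → £0.56
Allergy tablets £16.74: over-the-counter medication → 0% + 0% district = 0% → £0.00
Scented candle £12.73: everything else → 4.25% + 0.5% district = 4.75% → £0.60
Dish soap £3.65: everything else → 4.25% + 0.5% district = 4.75% → £0.17
Canvas tote bag £18.01: everything else → 4.25% + 0.5% district = 4.75% → £0.86
Subtotal = £225.86; tax = £19.96; total due = £245.82

£245.82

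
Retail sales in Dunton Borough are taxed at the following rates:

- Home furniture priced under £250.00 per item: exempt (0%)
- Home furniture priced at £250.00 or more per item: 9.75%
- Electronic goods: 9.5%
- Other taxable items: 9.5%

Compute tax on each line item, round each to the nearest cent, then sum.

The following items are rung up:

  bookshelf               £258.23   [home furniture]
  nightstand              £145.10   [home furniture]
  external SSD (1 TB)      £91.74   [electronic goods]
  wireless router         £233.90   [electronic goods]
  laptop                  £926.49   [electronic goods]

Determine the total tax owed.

£144.14

Bookshelf £258.23: home furniture, £250.00 or more → 9.75% → £25.18
Nightstand £145.10: home furniture, under £250.00 → 0% → £0.00
External SSD (1 TB) £91.74: electronic goods → 9.5% → £8.72
Wireless router £233.90: electronic goods → 9.5% → £22.22
Laptop £926.49: electronic goods → 9.5% → £88.02
Total tax = £25.18 + £8.72 + £22.22 + £88.02 = £144.14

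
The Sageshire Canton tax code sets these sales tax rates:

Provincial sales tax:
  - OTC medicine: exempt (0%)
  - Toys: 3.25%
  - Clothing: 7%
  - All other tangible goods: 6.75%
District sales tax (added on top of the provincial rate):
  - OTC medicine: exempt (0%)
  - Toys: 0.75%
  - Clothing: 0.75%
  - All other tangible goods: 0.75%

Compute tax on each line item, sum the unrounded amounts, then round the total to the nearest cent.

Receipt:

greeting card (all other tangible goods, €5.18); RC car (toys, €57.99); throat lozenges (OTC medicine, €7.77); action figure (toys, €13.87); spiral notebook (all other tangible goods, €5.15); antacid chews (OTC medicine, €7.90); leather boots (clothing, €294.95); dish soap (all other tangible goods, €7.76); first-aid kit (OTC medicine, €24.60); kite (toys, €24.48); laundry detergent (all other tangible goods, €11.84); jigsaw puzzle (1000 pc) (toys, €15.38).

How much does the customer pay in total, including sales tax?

Greeting card €5.18: all other tangible goods → 6.75% + 0.75% district = 7.5% → €0.3885
RC car €57.99: toys → 3.25% + 0.75% district = 4% → €2.3196
Throat lozenges €7.77: OTC medicine → 0% + 0% district = 0% → €0.00
Action figure €13.87: toys → 3.25% + 0.75% district = 4% → €0.5548
Spiral notebook €5.15: all other tangible goods → 6.75% + 0.75% district = 7.5% → €0.38625
Antacid chews €7.90: OTC medicine → 0% + 0% district = 0% → €0.00
Leather boots €294.95: clothing → 7% + 0.75% district = 7.75% → €22.858625
Dish soap €7.76: all other tangible goods → 6.75% + 0.75% district = 7.5% → €0.582
First-aid kit €24.60: OTC medicine → 0% + 0% district = 0% → €0.00
Kite €24.48: toys → 3.25% + 0.75% district = 4% → €0.9792
Laundry detergent €11.84: all other tangible goods → 6.75% + 0.75% district = 7.5% → €0.888
Jigsaw puzzle (1000 pc) €15.38: toys → 3.25% + 0.75% district = 4% → €0.6152
Subtotal = €476.87; unrounded tax = €29.572175 → €29.57; total due = €506.44

€506.44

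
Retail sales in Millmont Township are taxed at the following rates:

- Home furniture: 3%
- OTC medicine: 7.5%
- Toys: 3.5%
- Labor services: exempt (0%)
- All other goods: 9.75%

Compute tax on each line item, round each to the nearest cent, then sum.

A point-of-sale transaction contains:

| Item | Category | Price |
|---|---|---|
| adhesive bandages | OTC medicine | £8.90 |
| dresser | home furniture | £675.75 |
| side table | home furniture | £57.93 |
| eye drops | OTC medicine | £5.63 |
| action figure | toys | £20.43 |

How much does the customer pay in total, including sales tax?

£792.46

Adhesive bandages £8.90: OTC medicine → 7.5% → £0.67
Dresser £675.75: home furniture → 3% → £20.27
Side table £57.93: home furniture → 3% → £1.74
Eye drops £5.63: OTC medicine → 7.5% → £0.42
Action figure £20.43: toys → 3.5% → £0.72
Subtotal = £768.64; tax = £23.82; total due = £792.46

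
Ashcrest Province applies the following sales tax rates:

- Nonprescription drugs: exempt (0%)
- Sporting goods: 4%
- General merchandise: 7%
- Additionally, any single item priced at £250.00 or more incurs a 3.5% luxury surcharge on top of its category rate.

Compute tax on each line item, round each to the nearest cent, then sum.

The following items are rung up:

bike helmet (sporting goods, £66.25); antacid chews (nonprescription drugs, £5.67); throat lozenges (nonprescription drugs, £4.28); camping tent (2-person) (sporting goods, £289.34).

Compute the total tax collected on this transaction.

Bike helmet £66.25: sporting goods → 4% → £2.65
Antacid chews £5.67: nonprescription drugs → 0% → £0.00
Throat lozenges £4.28: nonprescription drugs → 0% → £0.00
Camping tent (2-person) £289.34: sporting goods → 4% + 3.5% surcharge = 7.5% → £21.70
Total tax = £2.65 + £21.70 = £24.35

£24.35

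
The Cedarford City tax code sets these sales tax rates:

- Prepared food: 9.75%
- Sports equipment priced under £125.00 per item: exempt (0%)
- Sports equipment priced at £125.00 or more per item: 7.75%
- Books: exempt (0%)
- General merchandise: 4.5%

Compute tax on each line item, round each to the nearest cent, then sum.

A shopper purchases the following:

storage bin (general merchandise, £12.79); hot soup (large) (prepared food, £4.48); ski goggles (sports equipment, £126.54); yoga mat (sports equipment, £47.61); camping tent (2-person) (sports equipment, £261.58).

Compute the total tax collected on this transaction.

£31.10

Storage bin £12.79: general merchandise → 4.5% → £0.58
Hot soup (large) £4.48: prepared food → 9.75% → £0.44
Ski goggles £126.54: sports equipment, £125.00 or more → 7.75% → £9.81
Yoga mat £47.61: sports equipment, under £125.00 → 0% → £0.00
Camping tent (2-person) £261.58: sports equipment, £125.00 or more → 7.75% → £20.27
Total tax = £0.58 + £0.44 + £9.81 + £20.27 = £31.10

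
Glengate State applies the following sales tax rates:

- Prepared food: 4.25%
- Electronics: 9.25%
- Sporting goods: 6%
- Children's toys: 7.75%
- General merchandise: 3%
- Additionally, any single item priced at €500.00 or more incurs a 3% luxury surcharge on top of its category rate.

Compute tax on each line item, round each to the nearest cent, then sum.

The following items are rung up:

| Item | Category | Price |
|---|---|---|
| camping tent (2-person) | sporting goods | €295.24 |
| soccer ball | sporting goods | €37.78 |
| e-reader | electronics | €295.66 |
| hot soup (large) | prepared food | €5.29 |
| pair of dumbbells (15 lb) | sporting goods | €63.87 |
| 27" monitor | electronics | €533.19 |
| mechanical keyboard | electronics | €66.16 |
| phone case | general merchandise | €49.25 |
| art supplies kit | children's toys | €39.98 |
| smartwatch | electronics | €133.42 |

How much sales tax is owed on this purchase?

€139.74

Camping tent (2-person) €295.24: sporting goods → 6% → €17.71
Soccer ball €37.78: sporting goods → 6% → €2.27
E-reader €295.66: electronics → 9.25% → €27.35
Hot soup (large) €5.29: prepared food → 4.25% → €0.22
Pair of dumbbells (15 lb) €63.87: sporting goods → 6% → €3.83
27" monitor €533.19: electronics → 9.25% + 3% surcharge = 12.25% → €65.32
Mechanical keyboard €66.16: electronics → 9.25% → €6.12
Phone case €49.25: general merchandise → 3% → €1.48
Art supplies kit €39.98: children's toys → 7.75% → €3.10
Smartwatch €133.42: electronics → 9.25% → €12.34
Total tax = €17.71 + €2.27 + €27.35 + €0.22 + €3.83 + €65.32 + €6.12 + €1.48 + €3.10 + €12.34 = €139.74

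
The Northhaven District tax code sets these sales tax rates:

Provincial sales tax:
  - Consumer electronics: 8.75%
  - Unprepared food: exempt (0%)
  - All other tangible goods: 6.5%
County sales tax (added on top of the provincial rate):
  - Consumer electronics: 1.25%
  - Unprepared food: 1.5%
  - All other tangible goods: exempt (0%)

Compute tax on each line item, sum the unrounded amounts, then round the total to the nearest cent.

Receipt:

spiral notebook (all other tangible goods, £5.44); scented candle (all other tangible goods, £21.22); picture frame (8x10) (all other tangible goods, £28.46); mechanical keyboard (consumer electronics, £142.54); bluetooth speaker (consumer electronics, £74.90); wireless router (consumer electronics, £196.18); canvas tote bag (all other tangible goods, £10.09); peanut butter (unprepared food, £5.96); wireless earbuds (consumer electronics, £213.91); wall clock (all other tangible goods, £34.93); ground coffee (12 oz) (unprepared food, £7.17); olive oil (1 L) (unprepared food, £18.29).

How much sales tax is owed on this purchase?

£69.73

Spiral notebook £5.44: all other tangible goods → 6.5% + 0% county = 6.5% → £0.3536
Scented candle £21.22: all other tangible goods → 6.5% + 0% county = 6.5% → £1.3793
Picture frame (8x10) £28.46: all other tangible goods → 6.5% + 0% county = 6.5% → £1.8499
Mechanical keyboard £142.54: consumer electronics → 8.75% + 1.25% county = 10% → £14.254
Bluetooth speaker £74.90: consumer electronics → 8.75% + 1.25% county = 10% → £7.49
Wireless router £196.18: consumer electronics → 8.75% + 1.25% county = 10% → £19.618
Canvas tote bag £10.09: all other tangible goods → 6.5% + 0% county = 6.5% → £0.65585
Peanut butter £5.96: unprepared food → 0% + 1.5% county = 1.5% → £0.0894
Wireless earbuds £213.91: consumer electronics → 8.75% + 1.25% county = 10% → £21.391
Wall clock £34.93: all other tangible goods → 6.5% + 0% county = 6.5% → £2.27045
Ground coffee (12 oz) £7.17: unprepared food → 0% + 1.5% county = 1.5% → £0.10755
Olive oil (1 L) £18.29: unprepared food → 0% + 1.5% county = 1.5% → £0.27435
Unrounded tax sum = £69.7334 → £69.73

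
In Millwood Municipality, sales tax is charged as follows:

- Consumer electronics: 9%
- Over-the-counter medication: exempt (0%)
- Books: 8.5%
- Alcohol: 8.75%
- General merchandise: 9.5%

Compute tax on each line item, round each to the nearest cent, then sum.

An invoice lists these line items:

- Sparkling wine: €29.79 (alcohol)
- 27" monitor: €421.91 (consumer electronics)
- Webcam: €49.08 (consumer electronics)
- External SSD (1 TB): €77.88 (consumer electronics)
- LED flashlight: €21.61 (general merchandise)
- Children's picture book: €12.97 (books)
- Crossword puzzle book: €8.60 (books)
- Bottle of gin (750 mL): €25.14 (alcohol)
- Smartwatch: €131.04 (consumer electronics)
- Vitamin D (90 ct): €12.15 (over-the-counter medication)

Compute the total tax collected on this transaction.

Sparkling wine €29.79: alcohol → 8.75% → €2.61
27" monitor €421.91: consumer electronics → 9% → €37.97
Webcam €49.08: consumer electronics → 9% → €4.42
External SSD (1 TB) €77.88: consumer electronics → 9% → €7.01
LED flashlight €21.61: general merchandise → 9.5% → €2.05
Children's picture book €12.97: books → 8.5% → €1.10
Crossword puzzle book €8.60: books → 8.5% → €0.73
Bottle of gin (750 mL) €25.14: alcohol → 8.75% → €2.20
Smartwatch €131.04: consumer electronics → 9% → €11.79
Vitamin D (90 ct) €12.15: over-the-counter medication → 0% → €0.00
Total tax = €2.61 + €37.97 + €4.42 + €7.01 + €2.05 + €1.10 + €0.73 + €2.20 + €11.79 = €69.88

€69.88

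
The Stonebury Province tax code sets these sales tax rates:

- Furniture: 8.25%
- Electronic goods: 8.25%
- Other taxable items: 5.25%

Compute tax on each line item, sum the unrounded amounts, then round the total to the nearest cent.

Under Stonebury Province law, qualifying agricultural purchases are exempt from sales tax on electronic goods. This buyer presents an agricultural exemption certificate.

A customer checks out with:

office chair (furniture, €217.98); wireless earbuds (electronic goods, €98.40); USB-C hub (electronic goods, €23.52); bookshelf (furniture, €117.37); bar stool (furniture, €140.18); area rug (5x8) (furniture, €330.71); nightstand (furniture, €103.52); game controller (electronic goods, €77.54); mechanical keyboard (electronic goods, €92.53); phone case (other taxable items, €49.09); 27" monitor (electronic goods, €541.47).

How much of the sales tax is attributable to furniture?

Office chair €217.98: furniture → 8.25% → €17.98335
Bookshelf €117.37: furniture → 8.25% → €9.683025
Bar stool €140.18: furniture → 8.25% → €11.56485
Area rug (5x8) €330.71: furniture → 8.25% → €27.283575
Nightstand €103.52: furniture → 8.25% → €8.5404
Tax on furniture: unrounded sum = €75.0552 → €75.06

€75.06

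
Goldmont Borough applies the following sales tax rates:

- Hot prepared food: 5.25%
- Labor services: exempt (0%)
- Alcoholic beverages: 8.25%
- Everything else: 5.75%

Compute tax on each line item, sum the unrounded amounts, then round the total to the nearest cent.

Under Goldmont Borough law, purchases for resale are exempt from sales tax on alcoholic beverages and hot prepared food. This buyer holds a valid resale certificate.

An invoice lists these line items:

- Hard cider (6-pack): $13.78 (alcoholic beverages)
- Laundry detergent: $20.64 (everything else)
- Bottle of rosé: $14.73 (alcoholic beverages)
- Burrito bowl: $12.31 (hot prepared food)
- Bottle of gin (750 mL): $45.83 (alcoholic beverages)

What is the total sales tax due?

Hard cider (6-pack) $13.78: alcoholic beverages, buyer-exempt → 0% → $0.00
Laundry detergent $20.64: everything else → 5.75% → $1.1868
Bottle of rosé $14.73: alcoholic beverages, buyer-exempt → 0% → $0.00
Burrito bowl $12.31: hot prepared food, buyer-exempt → 0% → $0.00
Bottle of gin (750 mL) $45.83: alcoholic beverages, buyer-exempt → 0% → $0.00
Unrounded tax sum = $1.1868 → $1.19

$1.19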